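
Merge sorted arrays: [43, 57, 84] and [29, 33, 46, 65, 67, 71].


Take 29 from B
Take 33 from B
Take 43 from A
Take 46 from B
Take 57 from A
Take 65 from B
Take 67 from B
Take 71 from B

Merged: [29, 33, 43, 46, 57, 65, 67, 71, 84]


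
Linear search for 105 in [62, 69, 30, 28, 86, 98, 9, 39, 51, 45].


i=0: 62!=105
i=1: 69!=105
i=2: 30!=105
i=3: 28!=105
i=4: 86!=105
i=5: 98!=105
i=6: 9!=105
i=7: 39!=105
i=8: 51!=105
i=9: 45!=105

Not found, 10 comps


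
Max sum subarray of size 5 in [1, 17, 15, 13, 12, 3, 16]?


[0:5]: 58
[1:6]: 60
[2:7]: 59

Max: 60 at [1:6]


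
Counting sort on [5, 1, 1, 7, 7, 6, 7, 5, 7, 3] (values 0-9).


Input: [5, 1, 1, 7, 7, 6, 7, 5, 7, 3]
Counts: [0, 2, 0, 1, 0, 2, 1, 4, 0, 0]

Sorted: [1, 1, 3, 5, 5, 6, 7, 7, 7, 7]


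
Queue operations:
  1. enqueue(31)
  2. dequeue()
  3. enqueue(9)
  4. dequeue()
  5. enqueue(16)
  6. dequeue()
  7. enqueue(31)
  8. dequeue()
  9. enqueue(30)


enqueue(31) -> [31]
dequeue()->31, []
enqueue(9) -> [9]
dequeue()->9, []
enqueue(16) -> [16]
dequeue()->16, []
enqueue(31) -> [31]
dequeue()->31, []
enqueue(30) -> [30]

Final queue: [30]


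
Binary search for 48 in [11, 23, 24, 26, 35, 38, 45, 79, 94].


Step 1: lo=0, hi=8, mid=4, val=35
Step 2: lo=5, hi=8, mid=6, val=45
Step 3: lo=7, hi=8, mid=7, val=79

Not found


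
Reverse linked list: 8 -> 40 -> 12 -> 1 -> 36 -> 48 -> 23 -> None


Step 1: curr=8, set curr.next=prev(None) | reversed so far: 8
Step 2: curr=40, set curr.next=prev(8) | reversed so far: 40 -> 8
Step 3: curr=12, set curr.next=prev(40) | reversed so far: 12 -> 40 -> 8
Step 4: curr=1, set curr.next=prev(12) | reversed so far: 1 -> 12 -> 40 -> 8
Step 5: curr=36, set curr.next=prev(1) | reversed so far: 36 -> 1 -> 12 -> 40 -> 8
Step 6: curr=48, set curr.next=prev(36) | reversed so far: 48 -> 36 -> 1 -> 12 -> 40 -> 8
Step 7: curr=23, set curr.next=prev(48) | reversed so far: 23 -> 48 -> 36 -> 1 -> 12 -> 40 -> 8

23 -> 48 -> 36 -> 1 -> 12 -> 40 -> 8 -> None


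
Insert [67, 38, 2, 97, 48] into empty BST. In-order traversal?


Insert 67: root
Insert 38: L from 67
Insert 2: L from 67 -> L from 38
Insert 97: R from 67
Insert 48: L from 67 -> R from 38

In-order: [2, 38, 48, 67, 97]


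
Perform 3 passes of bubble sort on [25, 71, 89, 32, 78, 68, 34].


Initial: [25, 71, 89, 32, 78, 68, 34]
Pass 1: [25, 71, 32, 78, 68, 34, 89] (4 swaps)
Pass 2: [25, 32, 71, 68, 34, 78, 89] (3 swaps)
Pass 3: [25, 32, 68, 34, 71, 78, 89] (2 swaps)

After 3 passes: [25, 32, 68, 34, 71, 78, 89]


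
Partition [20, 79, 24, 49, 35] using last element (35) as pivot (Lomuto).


Pivot: 35
  20 <= 35: advance i (no swap)
  24 <= 35: swap -> [20, 24, 79, 49, 35]
Place pivot at 2: [20, 24, 35, 49, 79]

Partitioned: [20, 24, 35, 49, 79]


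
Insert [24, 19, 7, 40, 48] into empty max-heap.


Insert 24: [24]
Insert 19: [24, 19]
Insert 7: [24, 19, 7]
Insert 40: [40, 24, 7, 19]
Insert 48: [48, 40, 7, 19, 24]

Final heap: [48, 40, 7, 19, 24]


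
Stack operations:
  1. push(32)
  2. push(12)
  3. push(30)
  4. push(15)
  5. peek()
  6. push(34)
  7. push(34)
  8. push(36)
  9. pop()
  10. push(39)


push(32) -> [32]
push(12) -> [32, 12]
push(30) -> [32, 12, 30]
push(15) -> [32, 12, 30, 15]
peek()->15
push(34) -> [32, 12, 30, 15, 34]
push(34) -> [32, 12, 30, 15, 34, 34]
push(36) -> [32, 12, 30, 15, 34, 34, 36]
pop()->36, [32, 12, 30, 15, 34, 34]
push(39) -> [32, 12, 30, 15, 34, 34, 39]

Final stack: [32, 12, 30, 15, 34, 34, 39]


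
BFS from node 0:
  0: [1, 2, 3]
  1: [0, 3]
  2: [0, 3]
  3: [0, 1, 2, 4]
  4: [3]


Visit 0, enqueue [1, 2, 3]
Visit 1, enqueue []
Visit 2, enqueue []
Visit 3, enqueue [4]
Visit 4, enqueue []

BFS order: [0, 1, 2, 3, 4]


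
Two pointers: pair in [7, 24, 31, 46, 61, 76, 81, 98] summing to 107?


lo=0(7)+hi=7(98)=105
lo=1(24)+hi=7(98)=122
lo=1(24)+hi=6(81)=105
lo=2(31)+hi=6(81)=112
lo=2(31)+hi=5(76)=107

Yes: 31+76=107


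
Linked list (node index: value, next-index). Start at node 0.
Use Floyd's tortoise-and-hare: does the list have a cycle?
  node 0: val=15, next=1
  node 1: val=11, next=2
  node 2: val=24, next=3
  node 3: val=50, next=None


Floyd's tortoise (slow, +1) and hare (fast, +2):
  init: slow=0, fast=0
  step 1: slow=1, fast=2
  step 2: fast 2->3->None, no cycle

Cycle: no


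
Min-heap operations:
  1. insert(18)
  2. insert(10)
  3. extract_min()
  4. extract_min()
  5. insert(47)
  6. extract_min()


insert(18) -> [18]
insert(10) -> [10, 18]
extract_min()->10, [18]
extract_min()->18, []
insert(47) -> [47]
extract_min()->47, []

Final heap: []


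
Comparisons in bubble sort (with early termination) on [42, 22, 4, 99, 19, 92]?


Algorithm: bubble sort (with early termination)
Input: [42, 22, 4, 99, 19, 92]
Sorted: [4, 19, 22, 42, 92, 99]

14


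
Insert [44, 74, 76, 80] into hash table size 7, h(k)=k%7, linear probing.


Insert 44: h=2 -> slot 2
Insert 74: h=4 -> slot 4
Insert 76: h=6 -> slot 6
Insert 80: h=3 -> slot 3

Table: [None, None, 44, 80, 74, None, 76]


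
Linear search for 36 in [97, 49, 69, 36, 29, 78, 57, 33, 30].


i=0: 97!=36
i=1: 49!=36
i=2: 69!=36
i=3: 36==36 found!

Found at 3, 4 comps


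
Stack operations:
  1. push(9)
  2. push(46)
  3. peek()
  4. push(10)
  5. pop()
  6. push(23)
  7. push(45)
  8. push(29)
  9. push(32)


push(9) -> [9]
push(46) -> [9, 46]
peek()->46
push(10) -> [9, 46, 10]
pop()->10, [9, 46]
push(23) -> [9, 46, 23]
push(45) -> [9, 46, 23, 45]
push(29) -> [9, 46, 23, 45, 29]
push(32) -> [9, 46, 23, 45, 29, 32]

Final stack: [9, 46, 23, 45, 29, 32]


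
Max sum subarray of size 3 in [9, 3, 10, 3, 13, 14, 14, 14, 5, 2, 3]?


[0:3]: 22
[1:4]: 16
[2:5]: 26
[3:6]: 30
[4:7]: 41
[5:8]: 42
[6:9]: 33
[7:10]: 21
[8:11]: 10

Max: 42 at [5:8]


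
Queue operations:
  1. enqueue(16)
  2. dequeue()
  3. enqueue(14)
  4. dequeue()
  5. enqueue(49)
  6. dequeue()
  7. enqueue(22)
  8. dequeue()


enqueue(16) -> [16]
dequeue()->16, []
enqueue(14) -> [14]
dequeue()->14, []
enqueue(49) -> [49]
dequeue()->49, []
enqueue(22) -> [22]
dequeue()->22, []

Final queue: []


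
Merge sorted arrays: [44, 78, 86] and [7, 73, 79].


Take 7 from B
Take 44 from A
Take 73 from B
Take 78 from A
Take 79 from B

Merged: [7, 44, 73, 78, 79, 86]


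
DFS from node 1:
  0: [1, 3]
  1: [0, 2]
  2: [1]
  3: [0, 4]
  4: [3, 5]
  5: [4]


Visit 1, push [2, 0]
Visit 0, push [3]
Visit 3, push [4]
Visit 4, push [5]
Visit 5, push []
Visit 2, push []

DFS order: [1, 0, 3, 4, 5, 2]


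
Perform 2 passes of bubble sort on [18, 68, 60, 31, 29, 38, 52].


Initial: [18, 68, 60, 31, 29, 38, 52]
Pass 1: [18, 60, 31, 29, 38, 52, 68] (5 swaps)
Pass 2: [18, 31, 29, 38, 52, 60, 68] (4 swaps)

After 2 passes: [18, 31, 29, 38, 52, 60, 68]


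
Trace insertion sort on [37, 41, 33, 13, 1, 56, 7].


Initial: [37, 41, 33, 13, 1, 56, 7]
Insert 41: [37, 41, 33, 13, 1, 56, 7]
Insert 33: [33, 37, 41, 13, 1, 56, 7]
Insert 13: [13, 33, 37, 41, 1, 56, 7]
Insert 1: [1, 13, 33, 37, 41, 56, 7]
Insert 56: [1, 13, 33, 37, 41, 56, 7]
Insert 7: [1, 7, 13, 33, 37, 41, 56]

Sorted: [1, 7, 13, 33, 37, 41, 56]


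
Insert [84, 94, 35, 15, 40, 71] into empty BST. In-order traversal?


Insert 84: root
Insert 94: R from 84
Insert 35: L from 84
Insert 15: L from 84 -> L from 35
Insert 40: L from 84 -> R from 35
Insert 71: L from 84 -> R from 35 -> R from 40

In-order: [15, 35, 40, 71, 84, 94]


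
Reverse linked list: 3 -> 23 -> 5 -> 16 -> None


Step 1: curr=3, set curr.next=prev(None) | reversed so far: 3
Step 2: curr=23, set curr.next=prev(3) | reversed so far: 23 -> 3
Step 3: curr=5, set curr.next=prev(23) | reversed so far: 5 -> 23 -> 3
Step 4: curr=16, set curr.next=prev(5) | reversed so far: 16 -> 5 -> 23 -> 3

16 -> 5 -> 23 -> 3 -> None


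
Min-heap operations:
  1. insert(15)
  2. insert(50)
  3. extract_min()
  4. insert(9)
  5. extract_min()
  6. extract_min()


insert(15) -> [15]
insert(50) -> [15, 50]
extract_min()->15, [50]
insert(9) -> [9, 50]
extract_min()->9, [50]
extract_min()->50, []

Final heap: []


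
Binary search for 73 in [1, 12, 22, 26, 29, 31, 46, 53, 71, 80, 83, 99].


Step 1: lo=0, hi=11, mid=5, val=31
Step 2: lo=6, hi=11, mid=8, val=71
Step 3: lo=9, hi=11, mid=10, val=83
Step 4: lo=9, hi=9, mid=9, val=80

Not found


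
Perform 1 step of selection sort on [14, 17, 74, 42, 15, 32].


Initial: [14, 17, 74, 42, 15, 32]
Step 1: min=14 at 0
  Swap: [14, 17, 74, 42, 15, 32]

After 1 step: [14, 17, 74, 42, 15, 32]


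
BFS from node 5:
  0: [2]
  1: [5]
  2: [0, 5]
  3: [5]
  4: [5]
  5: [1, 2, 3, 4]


Visit 5, enqueue [1, 2, 3, 4]
Visit 1, enqueue []
Visit 2, enqueue [0]
Visit 3, enqueue []
Visit 4, enqueue []
Visit 0, enqueue []

BFS order: [5, 1, 2, 3, 4, 0]


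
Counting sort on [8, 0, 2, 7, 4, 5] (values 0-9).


Input: [8, 0, 2, 7, 4, 5]
Counts: [1, 0, 1, 0, 1, 1, 0, 1, 1, 0]

Sorted: [0, 2, 4, 5, 7, 8]


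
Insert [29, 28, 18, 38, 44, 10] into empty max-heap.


Insert 29: [29]
Insert 28: [29, 28]
Insert 18: [29, 28, 18]
Insert 38: [38, 29, 18, 28]
Insert 44: [44, 38, 18, 28, 29]
Insert 10: [44, 38, 18, 28, 29, 10]

Final heap: [44, 38, 18, 28, 29, 10]


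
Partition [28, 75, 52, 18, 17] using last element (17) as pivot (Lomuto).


Pivot: 17
Place pivot at 0: [17, 75, 52, 18, 28]

Partitioned: [17, 75, 52, 18, 28]


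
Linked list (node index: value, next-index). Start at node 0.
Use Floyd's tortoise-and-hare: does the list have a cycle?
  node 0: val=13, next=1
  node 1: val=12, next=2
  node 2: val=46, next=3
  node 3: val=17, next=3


Floyd's tortoise (slow, +1) and hare (fast, +2):
  init: slow=0, fast=0
  step 1: slow=1, fast=2
  step 2: slow=2, fast=3
  step 3: slow=3, fast=3
  slow == fast at node 3: cycle detected

Cycle: yes


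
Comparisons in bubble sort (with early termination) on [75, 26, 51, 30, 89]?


Algorithm: bubble sort (with early termination)
Input: [75, 26, 51, 30, 89]
Sorted: [26, 30, 51, 75, 89]

9


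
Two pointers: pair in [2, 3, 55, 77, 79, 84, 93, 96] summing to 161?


lo=0(2)+hi=7(96)=98
lo=1(3)+hi=7(96)=99
lo=2(55)+hi=7(96)=151
lo=3(77)+hi=7(96)=173
lo=3(77)+hi=6(93)=170
lo=3(77)+hi=5(84)=161

Yes: 77+84=161


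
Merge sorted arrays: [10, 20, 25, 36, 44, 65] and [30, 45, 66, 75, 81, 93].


Take 10 from A
Take 20 from A
Take 25 from A
Take 30 from B
Take 36 from A
Take 44 from A
Take 45 from B
Take 65 from A

Merged: [10, 20, 25, 30, 36, 44, 45, 65, 66, 75, 81, 93]


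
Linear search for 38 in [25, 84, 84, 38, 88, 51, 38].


i=0: 25!=38
i=1: 84!=38
i=2: 84!=38
i=3: 38==38 found!

Found at 3, 4 comps


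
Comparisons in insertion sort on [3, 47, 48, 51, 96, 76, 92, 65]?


Algorithm: insertion sort
Input: [3, 47, 48, 51, 96, 76, 92, 65]
Sorted: [3, 47, 48, 51, 65, 76, 92, 96]

12


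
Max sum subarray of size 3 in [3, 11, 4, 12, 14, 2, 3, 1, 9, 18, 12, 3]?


[0:3]: 18
[1:4]: 27
[2:5]: 30
[3:6]: 28
[4:7]: 19
[5:8]: 6
[6:9]: 13
[7:10]: 28
[8:11]: 39
[9:12]: 33

Max: 39 at [8:11]


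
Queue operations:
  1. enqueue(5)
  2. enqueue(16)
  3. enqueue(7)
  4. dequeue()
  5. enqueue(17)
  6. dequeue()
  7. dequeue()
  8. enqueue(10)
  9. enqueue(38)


enqueue(5) -> [5]
enqueue(16) -> [5, 16]
enqueue(7) -> [5, 16, 7]
dequeue()->5, [16, 7]
enqueue(17) -> [16, 7, 17]
dequeue()->16, [7, 17]
dequeue()->7, [17]
enqueue(10) -> [17, 10]
enqueue(38) -> [17, 10, 38]

Final queue: [17, 10, 38]


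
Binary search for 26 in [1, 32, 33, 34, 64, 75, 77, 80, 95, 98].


Step 1: lo=0, hi=9, mid=4, val=64
Step 2: lo=0, hi=3, mid=1, val=32
Step 3: lo=0, hi=0, mid=0, val=1

Not found


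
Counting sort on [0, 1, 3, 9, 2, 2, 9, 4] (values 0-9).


Input: [0, 1, 3, 9, 2, 2, 9, 4]
Counts: [1, 1, 2, 1, 1, 0, 0, 0, 0, 2]

Sorted: [0, 1, 2, 2, 3, 4, 9, 9]


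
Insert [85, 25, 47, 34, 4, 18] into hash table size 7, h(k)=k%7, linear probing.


Insert 85: h=1 -> slot 1
Insert 25: h=4 -> slot 4
Insert 47: h=5 -> slot 5
Insert 34: h=6 -> slot 6
Insert 4: h=4, 3 probes -> slot 0
Insert 18: h=4, 5 probes -> slot 2

Table: [4, 85, 18, None, 25, 47, 34]


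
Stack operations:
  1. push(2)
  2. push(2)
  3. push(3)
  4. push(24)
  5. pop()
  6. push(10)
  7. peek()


push(2) -> [2]
push(2) -> [2, 2]
push(3) -> [2, 2, 3]
push(24) -> [2, 2, 3, 24]
pop()->24, [2, 2, 3]
push(10) -> [2, 2, 3, 10]
peek()->10

Final stack: [2, 2, 3, 10]


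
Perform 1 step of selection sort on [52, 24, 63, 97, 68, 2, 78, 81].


Initial: [52, 24, 63, 97, 68, 2, 78, 81]
Step 1: min=2 at 5
  Swap: [2, 24, 63, 97, 68, 52, 78, 81]

After 1 step: [2, 24, 63, 97, 68, 52, 78, 81]


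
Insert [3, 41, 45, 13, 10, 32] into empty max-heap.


Insert 3: [3]
Insert 41: [41, 3]
Insert 45: [45, 3, 41]
Insert 13: [45, 13, 41, 3]
Insert 10: [45, 13, 41, 3, 10]
Insert 32: [45, 13, 41, 3, 10, 32]

Final heap: [45, 13, 41, 3, 10, 32]


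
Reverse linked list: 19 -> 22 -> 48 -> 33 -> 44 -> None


Step 1: curr=19, set curr.next=prev(None) | reversed so far: 19
Step 2: curr=22, set curr.next=prev(19) | reversed so far: 22 -> 19
Step 3: curr=48, set curr.next=prev(22) | reversed so far: 48 -> 22 -> 19
Step 4: curr=33, set curr.next=prev(48) | reversed so far: 33 -> 48 -> 22 -> 19
Step 5: curr=44, set curr.next=prev(33) | reversed so far: 44 -> 33 -> 48 -> 22 -> 19

44 -> 33 -> 48 -> 22 -> 19 -> None


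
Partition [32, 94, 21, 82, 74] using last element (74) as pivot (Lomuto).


Pivot: 74
  32 <= 74: advance i (no swap)
  21 <= 74: swap -> [32, 21, 94, 82, 74]
Place pivot at 2: [32, 21, 74, 82, 94]

Partitioned: [32, 21, 74, 82, 94]


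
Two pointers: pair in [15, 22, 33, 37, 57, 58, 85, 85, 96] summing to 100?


lo=0(15)+hi=8(96)=111
lo=0(15)+hi=7(85)=100

Yes: 15+85=100


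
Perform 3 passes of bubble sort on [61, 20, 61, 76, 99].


Initial: [61, 20, 61, 76, 99]
Pass 1: [20, 61, 61, 76, 99] (1 swaps)
Pass 2: [20, 61, 61, 76, 99] (0 swaps)
Pass 3: [20, 61, 61, 76, 99] (0 swaps)

After 3 passes: [20, 61, 61, 76, 99]


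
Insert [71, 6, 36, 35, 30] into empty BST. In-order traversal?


Insert 71: root
Insert 6: L from 71
Insert 36: L from 71 -> R from 6
Insert 35: L from 71 -> R from 6 -> L from 36
Insert 30: L from 71 -> R from 6 -> L from 36 -> L from 35

In-order: [6, 30, 35, 36, 71]


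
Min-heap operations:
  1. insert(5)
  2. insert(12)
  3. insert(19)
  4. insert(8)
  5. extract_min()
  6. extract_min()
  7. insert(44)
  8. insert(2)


insert(5) -> [5]
insert(12) -> [5, 12]
insert(19) -> [5, 12, 19]
insert(8) -> [5, 8, 19, 12]
extract_min()->5, [8, 12, 19]
extract_min()->8, [12, 19]
insert(44) -> [12, 19, 44]
insert(2) -> [2, 12, 44, 19]

Final heap: [2, 12, 44, 19]


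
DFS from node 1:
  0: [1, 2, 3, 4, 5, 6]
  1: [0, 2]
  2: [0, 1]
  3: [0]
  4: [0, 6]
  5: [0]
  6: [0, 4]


Visit 1, push [2, 0]
Visit 0, push [6, 5, 4, 3, 2]
Visit 2, push []
Visit 3, push []
Visit 4, push [6]
Visit 6, push []
Visit 5, push []

DFS order: [1, 0, 2, 3, 4, 6, 5]


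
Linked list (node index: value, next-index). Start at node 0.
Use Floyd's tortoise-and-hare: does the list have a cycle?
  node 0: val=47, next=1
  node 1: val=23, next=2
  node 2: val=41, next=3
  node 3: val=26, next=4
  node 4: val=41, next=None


Floyd's tortoise (slow, +1) and hare (fast, +2):
  init: slow=0, fast=0
  step 1: slow=1, fast=2
  step 2: slow=2, fast=4
  step 3: fast -> None, no cycle

Cycle: no


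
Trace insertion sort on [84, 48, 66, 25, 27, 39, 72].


Initial: [84, 48, 66, 25, 27, 39, 72]
Insert 48: [48, 84, 66, 25, 27, 39, 72]
Insert 66: [48, 66, 84, 25, 27, 39, 72]
Insert 25: [25, 48, 66, 84, 27, 39, 72]
Insert 27: [25, 27, 48, 66, 84, 39, 72]
Insert 39: [25, 27, 39, 48, 66, 84, 72]
Insert 72: [25, 27, 39, 48, 66, 72, 84]

Sorted: [25, 27, 39, 48, 66, 72, 84]


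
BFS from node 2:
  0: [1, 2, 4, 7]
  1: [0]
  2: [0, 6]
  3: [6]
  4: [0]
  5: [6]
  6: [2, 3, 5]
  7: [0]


Visit 2, enqueue [0, 6]
Visit 0, enqueue [1, 4, 7]
Visit 6, enqueue [3, 5]
Visit 1, enqueue []
Visit 4, enqueue []
Visit 7, enqueue []
Visit 3, enqueue []
Visit 5, enqueue []

BFS order: [2, 0, 6, 1, 4, 7, 3, 5]


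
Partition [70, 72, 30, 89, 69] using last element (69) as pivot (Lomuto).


Pivot: 69
  30 <= 69: swap -> [30, 72, 70, 89, 69]
Place pivot at 1: [30, 69, 70, 89, 72]

Partitioned: [30, 69, 70, 89, 72]


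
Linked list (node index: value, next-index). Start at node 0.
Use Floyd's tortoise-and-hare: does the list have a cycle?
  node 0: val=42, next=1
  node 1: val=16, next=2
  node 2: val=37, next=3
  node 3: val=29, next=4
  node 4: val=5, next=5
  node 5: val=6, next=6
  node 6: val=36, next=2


Floyd's tortoise (slow, +1) and hare (fast, +2):
  init: slow=0, fast=0
  step 1: slow=1, fast=2
  step 2: slow=2, fast=4
  step 3: slow=3, fast=6
  step 4: slow=4, fast=3
  step 5: slow=5, fast=5
  slow == fast at node 5: cycle detected

Cycle: yes


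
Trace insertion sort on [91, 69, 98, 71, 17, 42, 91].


Initial: [91, 69, 98, 71, 17, 42, 91]
Insert 69: [69, 91, 98, 71, 17, 42, 91]
Insert 98: [69, 91, 98, 71, 17, 42, 91]
Insert 71: [69, 71, 91, 98, 17, 42, 91]
Insert 17: [17, 69, 71, 91, 98, 42, 91]
Insert 42: [17, 42, 69, 71, 91, 98, 91]
Insert 91: [17, 42, 69, 71, 91, 91, 98]

Sorted: [17, 42, 69, 71, 91, 91, 98]


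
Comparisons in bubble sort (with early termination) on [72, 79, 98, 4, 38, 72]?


Algorithm: bubble sort (with early termination)
Input: [72, 79, 98, 4, 38, 72]
Sorted: [4, 38, 72, 72, 79, 98]

14


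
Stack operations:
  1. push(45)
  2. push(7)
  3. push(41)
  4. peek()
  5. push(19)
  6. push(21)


push(45) -> [45]
push(7) -> [45, 7]
push(41) -> [45, 7, 41]
peek()->41
push(19) -> [45, 7, 41, 19]
push(21) -> [45, 7, 41, 19, 21]

Final stack: [45, 7, 41, 19, 21]


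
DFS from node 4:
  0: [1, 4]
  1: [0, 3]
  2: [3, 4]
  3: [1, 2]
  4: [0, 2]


Visit 4, push [2, 0]
Visit 0, push [1]
Visit 1, push [3]
Visit 3, push [2]
Visit 2, push []

DFS order: [4, 0, 1, 3, 2]


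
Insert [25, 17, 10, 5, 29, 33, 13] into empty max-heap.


Insert 25: [25]
Insert 17: [25, 17]
Insert 10: [25, 17, 10]
Insert 5: [25, 17, 10, 5]
Insert 29: [29, 25, 10, 5, 17]
Insert 33: [33, 25, 29, 5, 17, 10]
Insert 13: [33, 25, 29, 5, 17, 10, 13]

Final heap: [33, 25, 29, 5, 17, 10, 13]


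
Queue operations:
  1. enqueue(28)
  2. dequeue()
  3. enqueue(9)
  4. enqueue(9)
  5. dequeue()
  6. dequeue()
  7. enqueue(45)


enqueue(28) -> [28]
dequeue()->28, []
enqueue(9) -> [9]
enqueue(9) -> [9, 9]
dequeue()->9, [9]
dequeue()->9, []
enqueue(45) -> [45]

Final queue: [45]


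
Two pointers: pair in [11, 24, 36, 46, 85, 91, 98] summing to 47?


lo=0(11)+hi=6(98)=109
lo=0(11)+hi=5(91)=102
lo=0(11)+hi=4(85)=96
lo=0(11)+hi=3(46)=57
lo=0(11)+hi=2(36)=47

Yes: 11+36=47


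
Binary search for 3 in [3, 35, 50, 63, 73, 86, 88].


Step 1: lo=0, hi=6, mid=3, val=63
Step 2: lo=0, hi=2, mid=1, val=35
Step 3: lo=0, hi=0, mid=0, val=3

Found at index 0


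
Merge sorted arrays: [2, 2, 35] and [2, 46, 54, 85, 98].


Take 2 from A
Take 2 from A
Take 2 from B
Take 35 from A

Merged: [2, 2, 2, 35, 46, 54, 85, 98]


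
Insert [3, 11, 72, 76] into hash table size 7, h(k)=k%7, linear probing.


Insert 3: h=3 -> slot 3
Insert 11: h=4 -> slot 4
Insert 72: h=2 -> slot 2
Insert 76: h=6 -> slot 6

Table: [None, None, 72, 3, 11, None, 76]


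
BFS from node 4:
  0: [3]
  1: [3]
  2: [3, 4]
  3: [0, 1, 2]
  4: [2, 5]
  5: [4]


Visit 4, enqueue [2, 5]
Visit 2, enqueue [3]
Visit 5, enqueue []
Visit 3, enqueue [0, 1]
Visit 0, enqueue []
Visit 1, enqueue []

BFS order: [4, 2, 5, 3, 0, 1]


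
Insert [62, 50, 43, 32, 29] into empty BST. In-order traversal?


Insert 62: root
Insert 50: L from 62
Insert 43: L from 62 -> L from 50
Insert 32: L from 62 -> L from 50 -> L from 43
Insert 29: L from 62 -> L from 50 -> L from 43 -> L from 32

In-order: [29, 32, 43, 50, 62]


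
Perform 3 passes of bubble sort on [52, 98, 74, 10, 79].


Initial: [52, 98, 74, 10, 79]
Pass 1: [52, 74, 10, 79, 98] (3 swaps)
Pass 2: [52, 10, 74, 79, 98] (1 swaps)
Pass 3: [10, 52, 74, 79, 98] (1 swaps)

After 3 passes: [10, 52, 74, 79, 98]


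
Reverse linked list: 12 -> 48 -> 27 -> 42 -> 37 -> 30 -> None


Step 1: curr=12, set curr.next=prev(None) | reversed so far: 12
Step 2: curr=48, set curr.next=prev(12) | reversed so far: 48 -> 12
Step 3: curr=27, set curr.next=prev(48) | reversed so far: 27 -> 48 -> 12
Step 4: curr=42, set curr.next=prev(27) | reversed so far: 42 -> 27 -> 48 -> 12
Step 5: curr=37, set curr.next=prev(42) | reversed so far: 37 -> 42 -> 27 -> 48 -> 12
Step 6: curr=30, set curr.next=prev(37) | reversed so far: 30 -> 37 -> 42 -> 27 -> 48 -> 12

30 -> 37 -> 42 -> 27 -> 48 -> 12 -> None


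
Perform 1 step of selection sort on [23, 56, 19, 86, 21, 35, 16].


Initial: [23, 56, 19, 86, 21, 35, 16]
Step 1: min=16 at 6
  Swap: [16, 56, 19, 86, 21, 35, 23]

After 1 step: [16, 56, 19, 86, 21, 35, 23]


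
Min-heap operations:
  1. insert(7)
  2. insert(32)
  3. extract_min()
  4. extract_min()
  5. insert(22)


insert(7) -> [7]
insert(32) -> [7, 32]
extract_min()->7, [32]
extract_min()->32, []
insert(22) -> [22]

Final heap: [22]


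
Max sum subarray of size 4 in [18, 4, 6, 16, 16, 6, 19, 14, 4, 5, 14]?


[0:4]: 44
[1:5]: 42
[2:6]: 44
[3:7]: 57
[4:8]: 55
[5:9]: 43
[6:10]: 42
[7:11]: 37

Max: 57 at [3:7]


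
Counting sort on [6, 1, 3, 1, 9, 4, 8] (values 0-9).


Input: [6, 1, 3, 1, 9, 4, 8]
Counts: [0, 2, 0, 1, 1, 0, 1, 0, 1, 1]

Sorted: [1, 1, 3, 4, 6, 8, 9]


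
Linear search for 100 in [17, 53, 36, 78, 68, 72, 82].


i=0: 17!=100
i=1: 53!=100
i=2: 36!=100
i=3: 78!=100
i=4: 68!=100
i=5: 72!=100
i=6: 82!=100

Not found, 7 comps


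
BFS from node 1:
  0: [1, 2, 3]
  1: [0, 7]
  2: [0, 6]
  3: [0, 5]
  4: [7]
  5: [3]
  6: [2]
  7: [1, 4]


Visit 1, enqueue [0, 7]
Visit 0, enqueue [2, 3]
Visit 7, enqueue [4]
Visit 2, enqueue [6]
Visit 3, enqueue [5]
Visit 4, enqueue []
Visit 6, enqueue []
Visit 5, enqueue []

BFS order: [1, 0, 7, 2, 3, 4, 6, 5]


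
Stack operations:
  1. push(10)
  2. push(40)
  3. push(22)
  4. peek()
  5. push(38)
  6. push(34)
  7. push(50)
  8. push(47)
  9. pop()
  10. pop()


push(10) -> [10]
push(40) -> [10, 40]
push(22) -> [10, 40, 22]
peek()->22
push(38) -> [10, 40, 22, 38]
push(34) -> [10, 40, 22, 38, 34]
push(50) -> [10, 40, 22, 38, 34, 50]
push(47) -> [10, 40, 22, 38, 34, 50, 47]
pop()->47, [10, 40, 22, 38, 34, 50]
pop()->50, [10, 40, 22, 38, 34]

Final stack: [10, 40, 22, 38, 34]


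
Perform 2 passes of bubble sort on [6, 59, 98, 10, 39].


Initial: [6, 59, 98, 10, 39]
Pass 1: [6, 59, 10, 39, 98] (2 swaps)
Pass 2: [6, 10, 39, 59, 98] (2 swaps)

After 2 passes: [6, 10, 39, 59, 98]


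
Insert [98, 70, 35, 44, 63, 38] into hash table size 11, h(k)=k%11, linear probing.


Insert 98: h=10 -> slot 10
Insert 70: h=4 -> slot 4
Insert 35: h=2 -> slot 2
Insert 44: h=0 -> slot 0
Insert 63: h=8 -> slot 8
Insert 38: h=5 -> slot 5

Table: [44, None, 35, None, 70, 38, None, None, 63, None, 98]


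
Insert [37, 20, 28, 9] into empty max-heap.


Insert 37: [37]
Insert 20: [37, 20]
Insert 28: [37, 20, 28]
Insert 9: [37, 20, 28, 9]

Final heap: [37, 20, 28, 9]


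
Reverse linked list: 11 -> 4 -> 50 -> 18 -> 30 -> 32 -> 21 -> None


Step 1: curr=11, set curr.next=prev(None) | reversed so far: 11
Step 2: curr=4, set curr.next=prev(11) | reversed so far: 4 -> 11
Step 3: curr=50, set curr.next=prev(4) | reversed so far: 50 -> 4 -> 11
Step 4: curr=18, set curr.next=prev(50) | reversed so far: 18 -> 50 -> 4 -> 11
Step 5: curr=30, set curr.next=prev(18) | reversed so far: 30 -> 18 -> 50 -> 4 -> 11
Step 6: curr=32, set curr.next=prev(30) | reversed so far: 32 -> 30 -> 18 -> 50 -> 4 -> 11
Step 7: curr=21, set curr.next=prev(32) | reversed so far: 21 -> 32 -> 30 -> 18 -> 50 -> 4 -> 11

21 -> 32 -> 30 -> 18 -> 50 -> 4 -> 11 -> None


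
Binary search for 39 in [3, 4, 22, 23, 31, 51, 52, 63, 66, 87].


Step 1: lo=0, hi=9, mid=4, val=31
Step 2: lo=5, hi=9, mid=7, val=63
Step 3: lo=5, hi=6, mid=5, val=51

Not found


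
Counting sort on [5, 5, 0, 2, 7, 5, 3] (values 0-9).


Input: [5, 5, 0, 2, 7, 5, 3]
Counts: [1, 0, 1, 1, 0, 3, 0, 1, 0, 0]

Sorted: [0, 2, 3, 5, 5, 5, 7]


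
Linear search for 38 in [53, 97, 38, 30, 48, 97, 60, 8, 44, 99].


i=0: 53!=38
i=1: 97!=38
i=2: 38==38 found!

Found at 2, 3 comps


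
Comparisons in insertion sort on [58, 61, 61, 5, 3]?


Algorithm: insertion sort
Input: [58, 61, 61, 5, 3]
Sorted: [3, 5, 58, 61, 61]

9


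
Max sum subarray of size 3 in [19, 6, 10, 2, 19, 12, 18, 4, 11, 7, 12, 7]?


[0:3]: 35
[1:4]: 18
[2:5]: 31
[3:6]: 33
[4:7]: 49
[5:8]: 34
[6:9]: 33
[7:10]: 22
[8:11]: 30
[9:12]: 26

Max: 49 at [4:7]


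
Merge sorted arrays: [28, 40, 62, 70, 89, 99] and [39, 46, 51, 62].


Take 28 from A
Take 39 from B
Take 40 from A
Take 46 from B
Take 51 from B
Take 62 from A
Take 62 from B

Merged: [28, 39, 40, 46, 51, 62, 62, 70, 89, 99]


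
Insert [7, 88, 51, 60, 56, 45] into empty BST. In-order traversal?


Insert 7: root
Insert 88: R from 7
Insert 51: R from 7 -> L from 88
Insert 60: R from 7 -> L from 88 -> R from 51
Insert 56: R from 7 -> L from 88 -> R from 51 -> L from 60
Insert 45: R from 7 -> L from 88 -> L from 51

In-order: [7, 45, 51, 56, 60, 88]


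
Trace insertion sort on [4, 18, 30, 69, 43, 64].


Initial: [4, 18, 30, 69, 43, 64]
Insert 18: [4, 18, 30, 69, 43, 64]
Insert 30: [4, 18, 30, 69, 43, 64]
Insert 69: [4, 18, 30, 69, 43, 64]
Insert 43: [4, 18, 30, 43, 69, 64]
Insert 64: [4, 18, 30, 43, 64, 69]

Sorted: [4, 18, 30, 43, 64, 69]


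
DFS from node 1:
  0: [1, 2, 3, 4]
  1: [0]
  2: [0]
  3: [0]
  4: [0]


Visit 1, push [0]
Visit 0, push [4, 3, 2]
Visit 2, push []
Visit 3, push []
Visit 4, push []

DFS order: [1, 0, 2, 3, 4]


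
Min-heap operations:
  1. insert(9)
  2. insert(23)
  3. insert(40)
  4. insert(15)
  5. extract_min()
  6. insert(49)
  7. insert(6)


insert(9) -> [9]
insert(23) -> [9, 23]
insert(40) -> [9, 23, 40]
insert(15) -> [9, 15, 40, 23]
extract_min()->9, [15, 23, 40]
insert(49) -> [15, 23, 40, 49]
insert(6) -> [6, 15, 40, 49, 23]

Final heap: [6, 15, 40, 49, 23]


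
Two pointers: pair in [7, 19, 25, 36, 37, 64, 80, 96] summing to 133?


lo=0(7)+hi=7(96)=103
lo=1(19)+hi=7(96)=115
lo=2(25)+hi=7(96)=121
lo=3(36)+hi=7(96)=132
lo=4(37)+hi=7(96)=133

Yes: 37+96=133


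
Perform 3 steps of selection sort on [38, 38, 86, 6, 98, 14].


Initial: [38, 38, 86, 6, 98, 14]
Step 1: min=6 at 3
  Swap: [6, 38, 86, 38, 98, 14]
Step 2: min=14 at 5
  Swap: [6, 14, 86, 38, 98, 38]
Step 3: min=38 at 3
  Swap: [6, 14, 38, 86, 98, 38]

After 3 steps: [6, 14, 38, 86, 98, 38]


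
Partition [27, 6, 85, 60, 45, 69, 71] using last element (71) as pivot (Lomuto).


Pivot: 71
  27 <= 71: advance i (no swap)
  6 <= 71: advance i (no swap)
  60 <= 71: swap -> [27, 6, 60, 85, 45, 69, 71]
  45 <= 71: swap -> [27, 6, 60, 45, 85, 69, 71]
  69 <= 71: swap -> [27, 6, 60, 45, 69, 85, 71]
Place pivot at 5: [27, 6, 60, 45, 69, 71, 85]

Partitioned: [27, 6, 60, 45, 69, 71, 85]


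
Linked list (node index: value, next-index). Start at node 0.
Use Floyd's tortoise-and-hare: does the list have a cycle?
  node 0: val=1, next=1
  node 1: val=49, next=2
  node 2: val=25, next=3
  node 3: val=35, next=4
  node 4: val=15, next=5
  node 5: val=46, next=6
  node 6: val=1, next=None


Floyd's tortoise (slow, +1) and hare (fast, +2):
  init: slow=0, fast=0
  step 1: slow=1, fast=2
  step 2: slow=2, fast=4
  step 3: slow=3, fast=6
  step 4: fast -> None, no cycle

Cycle: no


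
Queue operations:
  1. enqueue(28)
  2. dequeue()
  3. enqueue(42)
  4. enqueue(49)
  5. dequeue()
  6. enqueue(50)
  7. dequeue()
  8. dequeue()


enqueue(28) -> [28]
dequeue()->28, []
enqueue(42) -> [42]
enqueue(49) -> [42, 49]
dequeue()->42, [49]
enqueue(50) -> [49, 50]
dequeue()->49, [50]
dequeue()->50, []

Final queue: []


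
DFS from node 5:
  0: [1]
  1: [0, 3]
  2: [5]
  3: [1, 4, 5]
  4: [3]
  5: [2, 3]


Visit 5, push [3, 2]
Visit 2, push []
Visit 3, push [4, 1]
Visit 1, push [0]
Visit 0, push []
Visit 4, push []

DFS order: [5, 2, 3, 1, 0, 4]


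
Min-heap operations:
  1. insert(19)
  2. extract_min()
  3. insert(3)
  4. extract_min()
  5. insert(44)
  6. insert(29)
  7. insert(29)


insert(19) -> [19]
extract_min()->19, []
insert(3) -> [3]
extract_min()->3, []
insert(44) -> [44]
insert(29) -> [29, 44]
insert(29) -> [29, 44, 29]

Final heap: [29, 44, 29]


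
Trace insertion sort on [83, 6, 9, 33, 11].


Initial: [83, 6, 9, 33, 11]
Insert 6: [6, 83, 9, 33, 11]
Insert 9: [6, 9, 83, 33, 11]
Insert 33: [6, 9, 33, 83, 11]
Insert 11: [6, 9, 11, 33, 83]

Sorted: [6, 9, 11, 33, 83]


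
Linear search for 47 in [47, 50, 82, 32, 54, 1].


i=0: 47==47 found!

Found at 0, 1 comps


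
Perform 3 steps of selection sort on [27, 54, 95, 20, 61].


Initial: [27, 54, 95, 20, 61]
Step 1: min=20 at 3
  Swap: [20, 54, 95, 27, 61]
Step 2: min=27 at 3
  Swap: [20, 27, 95, 54, 61]
Step 3: min=54 at 3
  Swap: [20, 27, 54, 95, 61]

After 3 steps: [20, 27, 54, 95, 61]


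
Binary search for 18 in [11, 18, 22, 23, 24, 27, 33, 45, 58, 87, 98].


Step 1: lo=0, hi=10, mid=5, val=27
Step 2: lo=0, hi=4, mid=2, val=22
Step 3: lo=0, hi=1, mid=0, val=11
Step 4: lo=1, hi=1, mid=1, val=18

Found at index 1


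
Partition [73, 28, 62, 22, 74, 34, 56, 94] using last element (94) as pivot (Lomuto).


Pivot: 94
  73 <= 94: advance i (no swap)
  28 <= 94: advance i (no swap)
  62 <= 94: advance i (no swap)
  22 <= 94: advance i (no swap)
  74 <= 94: advance i (no swap)
  34 <= 94: advance i (no swap)
  56 <= 94: advance i (no swap)
Place pivot at 7: [73, 28, 62, 22, 74, 34, 56, 94]

Partitioned: [73, 28, 62, 22, 74, 34, 56, 94]


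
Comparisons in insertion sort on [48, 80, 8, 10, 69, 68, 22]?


Algorithm: insertion sort
Input: [48, 80, 8, 10, 69, 68, 22]
Sorted: [8, 10, 22, 48, 68, 69, 80]

16


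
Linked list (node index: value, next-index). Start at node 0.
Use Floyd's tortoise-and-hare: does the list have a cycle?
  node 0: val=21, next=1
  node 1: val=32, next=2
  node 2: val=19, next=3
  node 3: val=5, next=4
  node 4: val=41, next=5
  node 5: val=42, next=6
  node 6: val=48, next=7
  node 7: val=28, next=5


Floyd's tortoise (slow, +1) and hare (fast, +2):
  init: slow=0, fast=0
  step 1: slow=1, fast=2
  step 2: slow=2, fast=4
  step 3: slow=3, fast=6
  step 4: slow=4, fast=5
  step 5: slow=5, fast=7
  step 6: slow=6, fast=6
  slow == fast at node 6: cycle detected

Cycle: yes


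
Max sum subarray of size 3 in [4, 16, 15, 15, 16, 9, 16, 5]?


[0:3]: 35
[1:4]: 46
[2:5]: 46
[3:6]: 40
[4:7]: 41
[5:8]: 30

Max: 46 at [1:4]


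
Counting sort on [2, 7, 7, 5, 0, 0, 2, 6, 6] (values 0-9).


Input: [2, 7, 7, 5, 0, 0, 2, 6, 6]
Counts: [2, 0, 2, 0, 0, 1, 2, 2, 0, 0]

Sorted: [0, 0, 2, 2, 5, 6, 6, 7, 7]


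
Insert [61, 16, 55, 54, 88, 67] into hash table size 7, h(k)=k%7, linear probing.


Insert 61: h=5 -> slot 5
Insert 16: h=2 -> slot 2
Insert 55: h=6 -> slot 6
Insert 54: h=5, 2 probes -> slot 0
Insert 88: h=4 -> slot 4
Insert 67: h=4, 4 probes -> slot 1

Table: [54, 67, 16, None, 88, 61, 55]


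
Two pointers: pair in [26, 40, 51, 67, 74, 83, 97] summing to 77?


lo=0(26)+hi=6(97)=123
lo=0(26)+hi=5(83)=109
lo=0(26)+hi=4(74)=100
lo=0(26)+hi=3(67)=93
lo=0(26)+hi=2(51)=77

Yes: 26+51=77


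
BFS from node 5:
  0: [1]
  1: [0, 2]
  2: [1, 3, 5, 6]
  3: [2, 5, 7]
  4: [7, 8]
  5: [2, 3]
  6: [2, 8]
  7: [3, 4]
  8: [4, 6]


Visit 5, enqueue [2, 3]
Visit 2, enqueue [1, 6]
Visit 3, enqueue [7]
Visit 1, enqueue [0]
Visit 6, enqueue [8]
Visit 7, enqueue [4]
Visit 0, enqueue []
Visit 8, enqueue []
Visit 4, enqueue []

BFS order: [5, 2, 3, 1, 6, 7, 0, 8, 4]


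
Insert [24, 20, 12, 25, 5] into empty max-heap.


Insert 24: [24]
Insert 20: [24, 20]
Insert 12: [24, 20, 12]
Insert 25: [25, 24, 12, 20]
Insert 5: [25, 24, 12, 20, 5]

Final heap: [25, 24, 12, 20, 5]


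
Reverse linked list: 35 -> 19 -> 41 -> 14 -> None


Step 1: curr=35, set curr.next=prev(None) | reversed so far: 35
Step 2: curr=19, set curr.next=prev(35) | reversed so far: 19 -> 35
Step 3: curr=41, set curr.next=prev(19) | reversed so far: 41 -> 19 -> 35
Step 4: curr=14, set curr.next=prev(41) | reversed so far: 14 -> 41 -> 19 -> 35

14 -> 41 -> 19 -> 35 -> None


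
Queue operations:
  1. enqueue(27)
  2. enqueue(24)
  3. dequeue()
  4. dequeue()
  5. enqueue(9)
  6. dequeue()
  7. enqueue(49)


enqueue(27) -> [27]
enqueue(24) -> [27, 24]
dequeue()->27, [24]
dequeue()->24, []
enqueue(9) -> [9]
dequeue()->9, []
enqueue(49) -> [49]

Final queue: [49]


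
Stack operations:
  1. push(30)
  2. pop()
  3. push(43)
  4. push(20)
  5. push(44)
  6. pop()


push(30) -> [30]
pop()->30, []
push(43) -> [43]
push(20) -> [43, 20]
push(44) -> [43, 20, 44]
pop()->44, [43, 20]

Final stack: [43, 20]


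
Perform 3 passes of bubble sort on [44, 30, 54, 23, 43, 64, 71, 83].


Initial: [44, 30, 54, 23, 43, 64, 71, 83]
Pass 1: [30, 44, 23, 43, 54, 64, 71, 83] (3 swaps)
Pass 2: [30, 23, 43, 44, 54, 64, 71, 83] (2 swaps)
Pass 3: [23, 30, 43, 44, 54, 64, 71, 83] (1 swaps)

After 3 passes: [23, 30, 43, 44, 54, 64, 71, 83]


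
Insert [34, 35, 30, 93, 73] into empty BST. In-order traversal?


Insert 34: root
Insert 35: R from 34
Insert 30: L from 34
Insert 93: R from 34 -> R from 35
Insert 73: R from 34 -> R from 35 -> L from 93

In-order: [30, 34, 35, 73, 93]


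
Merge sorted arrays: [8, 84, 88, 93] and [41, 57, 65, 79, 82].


Take 8 from A
Take 41 from B
Take 57 from B
Take 65 from B
Take 79 from B
Take 82 from B

Merged: [8, 41, 57, 65, 79, 82, 84, 88, 93]


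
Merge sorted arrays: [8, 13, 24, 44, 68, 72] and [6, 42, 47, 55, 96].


Take 6 from B
Take 8 from A
Take 13 from A
Take 24 from A
Take 42 from B
Take 44 from A
Take 47 from B
Take 55 from B
Take 68 from A
Take 72 from A

Merged: [6, 8, 13, 24, 42, 44, 47, 55, 68, 72, 96]


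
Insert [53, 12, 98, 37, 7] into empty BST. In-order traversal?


Insert 53: root
Insert 12: L from 53
Insert 98: R from 53
Insert 37: L from 53 -> R from 12
Insert 7: L from 53 -> L from 12

In-order: [7, 12, 37, 53, 98]


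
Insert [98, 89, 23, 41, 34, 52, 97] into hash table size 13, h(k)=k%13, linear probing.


Insert 98: h=7 -> slot 7
Insert 89: h=11 -> slot 11
Insert 23: h=10 -> slot 10
Insert 41: h=2 -> slot 2
Insert 34: h=8 -> slot 8
Insert 52: h=0 -> slot 0
Insert 97: h=6 -> slot 6

Table: [52, None, 41, None, None, None, 97, 98, 34, None, 23, 89, None]


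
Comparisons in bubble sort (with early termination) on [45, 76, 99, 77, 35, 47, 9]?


Algorithm: bubble sort (with early termination)
Input: [45, 76, 99, 77, 35, 47, 9]
Sorted: [9, 35, 45, 47, 76, 77, 99]

21


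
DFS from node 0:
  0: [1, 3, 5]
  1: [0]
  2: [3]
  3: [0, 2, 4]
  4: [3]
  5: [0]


Visit 0, push [5, 3, 1]
Visit 1, push []
Visit 3, push [4, 2]
Visit 2, push []
Visit 4, push []
Visit 5, push []

DFS order: [0, 1, 3, 2, 4, 5]


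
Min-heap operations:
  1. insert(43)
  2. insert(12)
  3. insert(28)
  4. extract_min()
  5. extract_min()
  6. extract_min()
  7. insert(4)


insert(43) -> [43]
insert(12) -> [12, 43]
insert(28) -> [12, 43, 28]
extract_min()->12, [28, 43]
extract_min()->28, [43]
extract_min()->43, []
insert(4) -> [4]

Final heap: [4]


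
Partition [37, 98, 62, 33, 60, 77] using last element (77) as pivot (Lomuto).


Pivot: 77
  37 <= 77: advance i (no swap)
  62 <= 77: swap -> [37, 62, 98, 33, 60, 77]
  33 <= 77: swap -> [37, 62, 33, 98, 60, 77]
  60 <= 77: swap -> [37, 62, 33, 60, 98, 77]
Place pivot at 4: [37, 62, 33, 60, 77, 98]

Partitioned: [37, 62, 33, 60, 77, 98]


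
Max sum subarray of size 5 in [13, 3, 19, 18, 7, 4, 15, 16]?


[0:5]: 60
[1:6]: 51
[2:7]: 63
[3:8]: 60

Max: 63 at [2:7]


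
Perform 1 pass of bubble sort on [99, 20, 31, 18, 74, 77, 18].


Initial: [99, 20, 31, 18, 74, 77, 18]
Pass 1: [20, 31, 18, 74, 77, 18, 99] (6 swaps)

After 1 pass: [20, 31, 18, 74, 77, 18, 99]


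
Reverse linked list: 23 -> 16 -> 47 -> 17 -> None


Step 1: curr=23, set curr.next=prev(None) | reversed so far: 23
Step 2: curr=16, set curr.next=prev(23) | reversed so far: 16 -> 23
Step 3: curr=47, set curr.next=prev(16) | reversed so far: 47 -> 16 -> 23
Step 4: curr=17, set curr.next=prev(47) | reversed so far: 17 -> 47 -> 16 -> 23

17 -> 47 -> 16 -> 23 -> None


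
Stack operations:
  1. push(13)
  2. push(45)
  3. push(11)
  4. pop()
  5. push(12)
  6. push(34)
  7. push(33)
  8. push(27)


push(13) -> [13]
push(45) -> [13, 45]
push(11) -> [13, 45, 11]
pop()->11, [13, 45]
push(12) -> [13, 45, 12]
push(34) -> [13, 45, 12, 34]
push(33) -> [13, 45, 12, 34, 33]
push(27) -> [13, 45, 12, 34, 33, 27]

Final stack: [13, 45, 12, 34, 33, 27]


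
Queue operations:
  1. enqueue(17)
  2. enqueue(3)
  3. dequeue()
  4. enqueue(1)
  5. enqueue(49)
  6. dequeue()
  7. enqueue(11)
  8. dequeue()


enqueue(17) -> [17]
enqueue(3) -> [17, 3]
dequeue()->17, [3]
enqueue(1) -> [3, 1]
enqueue(49) -> [3, 1, 49]
dequeue()->3, [1, 49]
enqueue(11) -> [1, 49, 11]
dequeue()->1, [49, 11]

Final queue: [49, 11]


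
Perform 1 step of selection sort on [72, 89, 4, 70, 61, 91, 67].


Initial: [72, 89, 4, 70, 61, 91, 67]
Step 1: min=4 at 2
  Swap: [4, 89, 72, 70, 61, 91, 67]

After 1 step: [4, 89, 72, 70, 61, 91, 67]


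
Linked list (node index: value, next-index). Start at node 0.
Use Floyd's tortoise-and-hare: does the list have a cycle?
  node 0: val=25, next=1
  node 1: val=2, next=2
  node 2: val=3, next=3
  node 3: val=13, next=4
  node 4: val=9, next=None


Floyd's tortoise (slow, +1) and hare (fast, +2):
  init: slow=0, fast=0
  step 1: slow=1, fast=2
  step 2: slow=2, fast=4
  step 3: fast -> None, no cycle

Cycle: no


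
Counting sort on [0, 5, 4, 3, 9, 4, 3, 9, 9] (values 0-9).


Input: [0, 5, 4, 3, 9, 4, 3, 9, 9]
Counts: [1, 0, 0, 2, 2, 1, 0, 0, 0, 3]

Sorted: [0, 3, 3, 4, 4, 5, 9, 9, 9]


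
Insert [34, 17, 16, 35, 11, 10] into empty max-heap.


Insert 34: [34]
Insert 17: [34, 17]
Insert 16: [34, 17, 16]
Insert 35: [35, 34, 16, 17]
Insert 11: [35, 34, 16, 17, 11]
Insert 10: [35, 34, 16, 17, 11, 10]

Final heap: [35, 34, 16, 17, 11, 10]


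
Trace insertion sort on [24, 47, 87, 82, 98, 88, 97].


Initial: [24, 47, 87, 82, 98, 88, 97]
Insert 47: [24, 47, 87, 82, 98, 88, 97]
Insert 87: [24, 47, 87, 82, 98, 88, 97]
Insert 82: [24, 47, 82, 87, 98, 88, 97]
Insert 98: [24, 47, 82, 87, 98, 88, 97]
Insert 88: [24, 47, 82, 87, 88, 98, 97]
Insert 97: [24, 47, 82, 87, 88, 97, 98]

Sorted: [24, 47, 82, 87, 88, 97, 98]


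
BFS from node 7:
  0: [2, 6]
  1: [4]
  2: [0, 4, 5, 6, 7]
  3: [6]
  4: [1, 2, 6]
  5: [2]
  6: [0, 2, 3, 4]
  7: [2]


Visit 7, enqueue [2]
Visit 2, enqueue [0, 4, 5, 6]
Visit 0, enqueue []
Visit 4, enqueue [1]
Visit 5, enqueue []
Visit 6, enqueue [3]
Visit 1, enqueue []
Visit 3, enqueue []

BFS order: [7, 2, 0, 4, 5, 6, 1, 3]


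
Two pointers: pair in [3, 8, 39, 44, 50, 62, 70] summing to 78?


lo=0(3)+hi=6(70)=73
lo=1(8)+hi=6(70)=78

Yes: 8+70=78


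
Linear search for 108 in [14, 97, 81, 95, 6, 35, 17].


i=0: 14!=108
i=1: 97!=108
i=2: 81!=108
i=3: 95!=108
i=4: 6!=108
i=5: 35!=108
i=6: 17!=108

Not found, 7 comps


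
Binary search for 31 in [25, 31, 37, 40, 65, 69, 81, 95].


Step 1: lo=0, hi=7, mid=3, val=40
Step 2: lo=0, hi=2, mid=1, val=31

Found at index 1


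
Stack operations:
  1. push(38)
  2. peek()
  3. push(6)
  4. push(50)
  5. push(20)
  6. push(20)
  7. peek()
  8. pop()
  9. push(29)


push(38) -> [38]
peek()->38
push(6) -> [38, 6]
push(50) -> [38, 6, 50]
push(20) -> [38, 6, 50, 20]
push(20) -> [38, 6, 50, 20, 20]
peek()->20
pop()->20, [38, 6, 50, 20]
push(29) -> [38, 6, 50, 20, 29]

Final stack: [38, 6, 50, 20, 29]


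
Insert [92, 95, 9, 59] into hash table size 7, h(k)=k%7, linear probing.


Insert 92: h=1 -> slot 1
Insert 95: h=4 -> slot 4
Insert 9: h=2 -> slot 2
Insert 59: h=3 -> slot 3

Table: [None, 92, 9, 59, 95, None, None]
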